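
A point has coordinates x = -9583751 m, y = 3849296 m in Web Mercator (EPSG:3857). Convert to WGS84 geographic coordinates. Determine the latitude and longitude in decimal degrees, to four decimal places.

lat 32.6527°, lon -86.0923°

R = 6378137 m. λ = x/R = -86.09230002°.
φ = 2·arctan(exp(y/R)) − 90° = 2·arctan(1.82853) − 90° = 32.65270068°.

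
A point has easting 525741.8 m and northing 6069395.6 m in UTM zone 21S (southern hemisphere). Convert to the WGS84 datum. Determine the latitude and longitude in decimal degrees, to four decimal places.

lat -35.5187°, lon -56.7161°

Zone 21S: λ₀ = -57°, k₀ = 0.9996, false easting 500000 m, false northing 10000000 m.
Meridian distance M = (N − FN)/k₀ = -3932177.3 m.
Inverse transverse Mercator on WGS84 gives φ = -35.51869962°, λ = -56.71610041°.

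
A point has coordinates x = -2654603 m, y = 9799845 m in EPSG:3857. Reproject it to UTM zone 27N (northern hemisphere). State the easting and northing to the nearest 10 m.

E 369400 m, N 7291340 m

Web Mercator inverse (R = 6378137 m) → φ = 65.71709983°, λ = -23.84670448°.
UTM 27N forward: E = 369403.785 m, N = 7291335.850 m.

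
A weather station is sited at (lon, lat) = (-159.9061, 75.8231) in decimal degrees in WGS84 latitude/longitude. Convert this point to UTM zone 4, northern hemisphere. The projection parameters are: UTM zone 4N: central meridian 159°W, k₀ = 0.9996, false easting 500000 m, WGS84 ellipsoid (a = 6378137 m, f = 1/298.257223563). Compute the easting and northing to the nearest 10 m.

E 475230 m, N 8415640 m

Zone 4 central meridian λ₀ = 6×4 − 183 = -159°; Δλ = -0.9061°.
Transverse Mercator on WGS84 with k₀ = 0.9996 gives E = 475228.830 m, N = 8415636.342 m.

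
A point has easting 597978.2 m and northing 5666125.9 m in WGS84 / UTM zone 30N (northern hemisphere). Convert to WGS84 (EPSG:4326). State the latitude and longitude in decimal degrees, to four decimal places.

Zone 30N: λ₀ = -3°, k₀ = 0.9996, false easting 500000 m.
Meridian distance M = (N − FN)/k₀ = 5668393.3 m.
Inverse transverse Mercator on WGS84 gives φ = 51.13819973°, λ = -1.59950045°.

lat 51.1382°, lon -1.5995°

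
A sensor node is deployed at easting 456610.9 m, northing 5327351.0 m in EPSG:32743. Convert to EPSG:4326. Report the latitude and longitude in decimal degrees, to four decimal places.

Zone 43S: λ₀ = 75°, k₀ = 0.9996, false easting 500000 m, false northing 10000000 m.
Meridian distance M = (N − FN)/k₀ = -4674518.8 m.
Inverse transverse Mercator on WGS84 gives φ = -42.20479966°, λ = 74.47440058°.

lat -42.2048°, lon 74.4744°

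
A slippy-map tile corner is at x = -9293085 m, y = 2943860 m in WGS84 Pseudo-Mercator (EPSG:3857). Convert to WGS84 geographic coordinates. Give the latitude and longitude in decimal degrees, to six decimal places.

lat 25.553303°, lon -83.481203°

R = 6378137 m. λ = x/R = -83.48120292°.
φ = 2·arctan(exp(y/R)) − 90° = 2·arctan(1.58654) − 90° = 25.55330323°.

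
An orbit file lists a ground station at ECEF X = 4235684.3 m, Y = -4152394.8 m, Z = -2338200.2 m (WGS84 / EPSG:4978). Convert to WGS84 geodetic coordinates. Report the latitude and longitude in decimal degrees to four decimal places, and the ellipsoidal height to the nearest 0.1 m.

lat -21.6458°, lon -44.4311°, h 532.7 m

λ = atan2(Y, X) = -44.43109979°; p = √(X²+Y²) = 5931560.0 m.
Bowring's method on WGS84 (a = 6378137 m, b = 6356752.314 m) gives φ = -21.64579973°, h = 532.703 m.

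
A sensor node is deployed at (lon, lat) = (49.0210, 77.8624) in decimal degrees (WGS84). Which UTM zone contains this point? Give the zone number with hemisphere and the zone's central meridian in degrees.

UTM zone = ⌊(λ + 180)/6⌋ + 1; 49.0210° ∈ [48°, 54°) → zone 39.
Hemisphere: N (φ ≥ 0).
Central meridian λ₀ = 6×39 − 183 = 51°.

Zone 39N, central meridian 51°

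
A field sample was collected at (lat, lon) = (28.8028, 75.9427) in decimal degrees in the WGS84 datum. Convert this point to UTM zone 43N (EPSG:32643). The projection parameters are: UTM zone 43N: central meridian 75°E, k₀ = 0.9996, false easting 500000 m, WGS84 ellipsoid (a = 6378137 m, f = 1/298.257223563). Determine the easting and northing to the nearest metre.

E 591995 m, N 3186503 m

Zone 43 central meridian λ₀ = 6×43 − 183 = 75°; Δλ = +0.9427°.
Transverse Mercator on WGS84 with k₀ = 0.9996 gives E = 591994.888 m, N = 3186502.514 m.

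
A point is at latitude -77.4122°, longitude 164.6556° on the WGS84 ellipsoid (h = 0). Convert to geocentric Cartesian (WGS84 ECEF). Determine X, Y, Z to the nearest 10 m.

X -1344770 m, Y 369010 m, Z -6202960 m

WGS84: a = 6378137 m, e² = 0.006694380; N(φ) = a/√(1−e²sin²φ) = 6398569.623 m.
X = (N+h)·cosφ·cosλ = -1344765.705 m; Y = (N+h)·cosφ·sinλ = 369006.589 m; Z = (N(1−e²)+h)·sinφ = -6202963.562 m.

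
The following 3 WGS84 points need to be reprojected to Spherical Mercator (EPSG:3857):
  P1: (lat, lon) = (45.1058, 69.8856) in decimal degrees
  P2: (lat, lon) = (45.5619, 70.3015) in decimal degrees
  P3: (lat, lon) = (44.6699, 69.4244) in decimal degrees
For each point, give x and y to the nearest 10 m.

P1: x 7779630 m, y 5638190 m; P2: x 7825930 m, y 5710420 m; P3: x 7728290 m, y 5569700 m

Web Mercator: x = R·λ, y = R·ln tan(π/4+φ/2), R = 6378137 m.
P1 (45.1058°, 69.8856°) → (7779629.406, 5638192.937) m.
P2 (45.5619°, 70.3015°) → (7825927.182, 5710419.196) m.
P3 (44.6699°, 69.4244°) → (7728288.857, 5569702.840) m.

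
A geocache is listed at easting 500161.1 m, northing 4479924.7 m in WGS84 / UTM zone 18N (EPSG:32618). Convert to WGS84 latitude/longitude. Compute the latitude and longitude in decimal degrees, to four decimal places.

Zone 18N: λ₀ = -75°, k₀ = 0.9996, false easting 500000 m.
Meridian distance M = (N − FN)/k₀ = 4481717.4 m.
Inverse transverse Mercator on WGS84 gives φ = 40.46999958°, λ = -74.99809960°.

lat 40.4700°, lon -74.9981°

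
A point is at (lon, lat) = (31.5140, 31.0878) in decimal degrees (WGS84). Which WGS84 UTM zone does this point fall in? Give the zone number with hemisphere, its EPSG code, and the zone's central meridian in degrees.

UTM zone = ⌊(λ + 180)/6⌋ + 1; 31.5140° ∈ [30°, 36°) → zone 36.
Hemisphere: N (φ ≥ 0).
Central meridian λ₀ = 6×36 − 183 = 33°.
EPSG code: 32636.

Zone 36N (EPSG:32636), central meridian 33°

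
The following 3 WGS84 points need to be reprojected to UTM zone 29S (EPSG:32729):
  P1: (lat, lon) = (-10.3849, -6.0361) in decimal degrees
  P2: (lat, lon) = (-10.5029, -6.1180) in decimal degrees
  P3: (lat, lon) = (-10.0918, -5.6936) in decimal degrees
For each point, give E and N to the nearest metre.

UTM zone 29S: λ₀ = -9°, k₀ = 0.9996.
P1 (-10.3849°, -6.0361°) → (824576.862, 8850516.797) m.
P2 (-10.5029°, -6.1180°) → (815481.555, 8837537.024) m.
P3 (-10.0918°, -5.6936°) → (862454.552, 8882603.686) m.

P1: E 824577 m, N 8850517 m; P2: E 815482 m, N 8837537 m; P3: E 862455 m, N 8882604 m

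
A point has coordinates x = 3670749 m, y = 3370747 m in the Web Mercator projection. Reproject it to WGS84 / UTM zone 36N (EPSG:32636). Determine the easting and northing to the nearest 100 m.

E 497600 m, N 3203700 m

Web Mercator inverse (R = 6378137 m) → φ = 28.96150189°, λ = 32.97489931°.
UTM 36N forward: E = 497554.289 m, N = 3203720.627 m.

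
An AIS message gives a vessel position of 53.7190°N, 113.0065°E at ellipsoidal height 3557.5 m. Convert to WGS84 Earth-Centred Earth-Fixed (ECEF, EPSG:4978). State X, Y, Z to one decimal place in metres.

WGS84: a = 6378137 m, e² = 0.006694380; N(φ) = a/√(1−e²sin²φ) = 6392055.688 m.
X = (N+h)·cosφ·cosλ = -1479147.569 m; Y = (N+h)·cosφ·sinλ = 3483554.470 m; Z = (N(1−e²)+h)·sinφ = 5121166.093 m.

X -1479147.6 m, Y 3483554.5 m, Z 5121166.1 m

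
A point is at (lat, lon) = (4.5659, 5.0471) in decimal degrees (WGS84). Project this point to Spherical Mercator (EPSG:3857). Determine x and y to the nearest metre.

Web Mercator is spherical with R = a = 6378137 m.
x = R·λ = 6378137 × 0.088088513 = 561840.602 m.
y = R·ln tan(π/4 + φ/2) = 6378137 × 0.079774468 = 508812.484 m.

x 561841 m, y 508812 m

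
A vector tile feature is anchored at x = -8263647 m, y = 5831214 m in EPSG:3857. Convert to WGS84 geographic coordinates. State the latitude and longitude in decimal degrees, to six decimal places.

lat 46.316497°, lon -74.233604°

R = 6378137 m. λ = x/R = -74.23360403°.
φ = 2·arctan(exp(y/R)) − 90° = 2·arctan(2.49490) − 90° = 46.31649723°.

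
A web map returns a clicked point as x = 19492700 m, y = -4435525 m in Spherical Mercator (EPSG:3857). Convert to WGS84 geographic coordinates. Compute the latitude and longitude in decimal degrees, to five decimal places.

lat -36.97430°, lon 175.10590°

R = 6378137 m. λ = x/R = 175.10590339°.
φ = 2·arctan(exp(y/R)) − 90° = 2·arctan(0.49886) − 90° = -36.97429897°.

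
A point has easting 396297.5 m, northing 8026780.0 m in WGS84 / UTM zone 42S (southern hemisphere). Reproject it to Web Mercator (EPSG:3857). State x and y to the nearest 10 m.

Unproject from UTM 42S (λ₀ = 69°) → φ = -17.84420003°, λ = 68.02129976°.
Web Mercator (R = 6378137 m): x = 7572096.453 m, y = -2019320.461 m.

x 7572100 m, y -2019320 m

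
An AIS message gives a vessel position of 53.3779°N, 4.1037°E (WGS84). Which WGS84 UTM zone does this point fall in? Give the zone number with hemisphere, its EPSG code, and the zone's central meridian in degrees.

Zone 31N (EPSG:32631), central meridian 3°

UTM zone = ⌊(λ + 180)/6⌋ + 1; 4.1037° ∈ [0°, 6°) → zone 31.
Hemisphere: N (φ ≥ 0).
Central meridian λ₀ = 6×31 − 183 = 3°.
EPSG code: 32631.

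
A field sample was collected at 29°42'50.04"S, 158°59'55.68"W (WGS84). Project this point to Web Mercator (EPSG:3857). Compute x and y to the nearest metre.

x -17699665 m, y -3466827 m

Web Mercator is spherical with R = a = 6378137 m.
x = R·λ = 6378137 × -2.775052567 = -17699665.453 m.
y = R·ln tan(π/4 + φ/2) = 6378137 × -0.543548549 = -3466827.113 m.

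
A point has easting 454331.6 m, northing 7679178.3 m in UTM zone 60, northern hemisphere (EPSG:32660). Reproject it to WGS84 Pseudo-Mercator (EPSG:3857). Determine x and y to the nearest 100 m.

x 19575200 m, y 10819100 m

Unproject from UTM 60N (λ₀ = 177°) → φ = 69.21870028°, λ = 175.84659980°.
Web Mercator (R = 6378137 m): x = 19575153.947 m, y = 10819061.376 m.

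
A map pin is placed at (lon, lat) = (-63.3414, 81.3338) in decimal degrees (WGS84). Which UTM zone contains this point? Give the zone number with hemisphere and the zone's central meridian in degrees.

Zone 20N, central meridian -63°

UTM zone = ⌊(λ + 180)/6⌋ + 1; -63.3414° ∈ [-66°, -60°) → zone 20.
Hemisphere: N (φ ≥ 0).
Central meridian λ₀ = 6×20 − 183 = -63°.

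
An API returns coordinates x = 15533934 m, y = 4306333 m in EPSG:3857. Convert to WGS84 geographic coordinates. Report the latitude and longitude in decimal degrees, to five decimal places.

lat 36.04150°, lon 139.54370°

R = 6378137 m. λ = x/R = 139.54370335°.
φ = 2·arctan(exp(y/R)) − 90° = 2·arctan(1.96437) − 90° = 36.04149846°.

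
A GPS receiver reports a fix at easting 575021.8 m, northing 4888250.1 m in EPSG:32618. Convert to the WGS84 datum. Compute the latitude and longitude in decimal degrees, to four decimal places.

Zone 18N: λ₀ = -75°, k₀ = 0.9996, false easting 500000 m.
Meridian distance M = (N − FN)/k₀ = 4890206.2 m.
Inverse transverse Mercator on WGS84 gives φ = 44.14360008°, λ = -74.06200003°.

lat 44.1436°, lon -74.0620°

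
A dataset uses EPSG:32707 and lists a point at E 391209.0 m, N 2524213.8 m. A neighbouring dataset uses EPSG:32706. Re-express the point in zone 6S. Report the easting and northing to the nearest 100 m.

E 648700 m, N 2522300 m

UTM 7S → geographic: φ = -67.37840030°, λ = -143.53509911°.
UTM 6S (λ₀ = -147°) forward: E = 648662.754 m, N = 2522284.959 m.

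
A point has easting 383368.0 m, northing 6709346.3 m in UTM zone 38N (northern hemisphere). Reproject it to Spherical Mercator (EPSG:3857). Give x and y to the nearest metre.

Unproject from UTM 38N (λ₀ = 45°) → φ = 60.50330009°, λ = 42.87639957°.
Web Mercator (R = 6378137 m): x = 4772978.967 m, y = 8512654.763 m.

x 4772979 m, y 8512655 m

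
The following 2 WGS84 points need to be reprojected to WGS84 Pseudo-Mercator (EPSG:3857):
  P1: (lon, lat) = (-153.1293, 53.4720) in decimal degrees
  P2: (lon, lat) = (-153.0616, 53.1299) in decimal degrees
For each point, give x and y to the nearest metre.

P1: x -17046276 m, y 7070787 m; P2: x -17038739 m, y 7007062 m

Web Mercator: x = R·λ, y = R·ln tan(π/4+φ/2), R = 6378137 m.
P1 (53.4720°, -153.1293°) → (-17046275.702, 7070786.881) m.
P2 (53.1299°, -153.0616°) → (-17038739.372, 7007062.144) m.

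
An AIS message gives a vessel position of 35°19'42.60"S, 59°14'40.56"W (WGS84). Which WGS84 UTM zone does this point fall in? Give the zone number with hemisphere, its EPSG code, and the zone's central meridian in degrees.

Zone 21S (EPSG:32721), central meridian -57°

UTM zone = ⌊(λ + 180)/6⌋ + 1; -59.2446° ∈ [-60°, -54°) → zone 21.
Hemisphere: S (φ < 0).
Central meridian λ₀ = 6×21 − 183 = -57°.
EPSG code: 32721.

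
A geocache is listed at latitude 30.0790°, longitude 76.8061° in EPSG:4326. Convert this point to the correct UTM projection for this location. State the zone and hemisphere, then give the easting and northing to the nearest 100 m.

Zone 43N: E 674100 m, N 3328900 m

Longitude 76.8061° lies in the 6° band [72°, 78°), giving zone 43; latitude is north of the equator, so 43N.
Zone 43 central meridian λ₀ = 6×43 − 183 = 75°; Δλ = +1.8061°.
Transverse Mercator on WGS84 with k₀ = 0.9996 gives E = 674070.481 m, N = 3328914.587 m.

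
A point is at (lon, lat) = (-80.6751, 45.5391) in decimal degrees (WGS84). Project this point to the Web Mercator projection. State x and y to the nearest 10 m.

x -8980710 m, y 5706790 m

Web Mercator is spherical with R = a = 6378137 m.
x = R·λ = 6378137 × -1.408046119 = -8980711.052 m.
y = R·ln tan(π/4 + φ/2) = 6378137 × 0.894743216 = 5706794.812 m.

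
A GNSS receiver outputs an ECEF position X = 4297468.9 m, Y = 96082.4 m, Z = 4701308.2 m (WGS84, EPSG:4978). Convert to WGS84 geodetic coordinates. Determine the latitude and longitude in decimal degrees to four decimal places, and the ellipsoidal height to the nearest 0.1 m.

λ = atan2(Y, X) = 1.28080019°; p = √(X²+Y²) = 4298542.9 m.
Bowring's method on WGS84 (a = 6378137 m, b = 6356752.314 m) gives φ = 47.75389987°, h = 3762.373 m.

lat 47.7539°, lon 1.2808°, h 3762.4 m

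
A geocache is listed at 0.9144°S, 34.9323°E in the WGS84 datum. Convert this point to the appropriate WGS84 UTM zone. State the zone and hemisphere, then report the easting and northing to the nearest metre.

Longitude 34.9323° lies in the 6° band [30°, 36°), giving zone 36; latitude is south of the equator, so 36S.
Zone 36 central meridian λ₀ = 6×36 − 183 = 33°; Δλ = +1.9323°.
Transverse Mercator on WGS84 with k₀ = 0.9996 gives E = 715030.432 m, N = 9898873.358 m.

Zone 36S: E 715030 m, N 9898873 m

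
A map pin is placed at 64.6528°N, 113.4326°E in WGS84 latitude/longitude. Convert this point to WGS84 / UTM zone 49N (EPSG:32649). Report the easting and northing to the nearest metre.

Zone 49 central meridian λ₀ = 6×49 − 183 = 111°; Δλ = +2.4326°.
Transverse Mercator on WGS84 with k₀ = 0.9996 gives E = 616177.969 m, N = 7171990.048 m.

E 616178 m, N 7171990 m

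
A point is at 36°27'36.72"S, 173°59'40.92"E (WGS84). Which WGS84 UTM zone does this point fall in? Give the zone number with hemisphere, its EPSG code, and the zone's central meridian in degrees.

UTM zone = ⌊(λ + 180)/6⌋ + 1; 173.9947° ∈ [168°, 174°) → zone 59.
Hemisphere: S (φ < 0).
Central meridian λ₀ = 6×59 − 183 = 171°.
EPSG code: 32759.

Zone 59S (EPSG:32759), central meridian 171°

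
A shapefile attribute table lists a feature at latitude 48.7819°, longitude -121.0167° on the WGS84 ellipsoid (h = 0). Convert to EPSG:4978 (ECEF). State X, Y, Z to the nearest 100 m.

X -2169700 m, Y -3608700 m, Z 4774600 m

WGS84: a = 6378137 m, e² = 0.006694380; N(φ) = a/√(1−e²sin²φ) = 6390250.917 m.
X = (N+h)·cosφ·cosλ = -2169727.684 m; Y = (N+h)·cosφ·sinλ = -3608650.345 m; Z = (N(1−e²)+h)·sinφ = 4774611.640 m.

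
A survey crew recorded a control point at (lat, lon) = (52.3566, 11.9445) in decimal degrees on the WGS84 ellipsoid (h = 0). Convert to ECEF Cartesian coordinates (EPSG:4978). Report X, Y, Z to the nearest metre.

X 3819098 m, Y 807909 m, Z 5027135 m

WGS84: a = 6378137 m, e² = 0.006694380; N(φ) = a/√(1−e²sin²φ) = 6391564.801 m.
X = (N+h)·cosφ·cosλ = 3819098.034 m; Y = (N+h)·cosφ·sinλ = 807908.603 m; Z = (N(1−e²)+h)·sinφ = 5027134.806 m.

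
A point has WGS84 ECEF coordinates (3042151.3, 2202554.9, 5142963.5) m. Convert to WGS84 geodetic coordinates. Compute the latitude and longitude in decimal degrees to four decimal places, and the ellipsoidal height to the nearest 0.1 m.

λ = atan2(Y, X) = 35.90500004°; p = √(X²+Y²) = 3755786.6 m.
Bowring's method on WGS84 (a = 6378137 m, b = 6356752.314 m) gives φ = 54.04319976°, h = 4193.967 m.

lat 54.0432°, lon 35.9050°, h 4194.0 m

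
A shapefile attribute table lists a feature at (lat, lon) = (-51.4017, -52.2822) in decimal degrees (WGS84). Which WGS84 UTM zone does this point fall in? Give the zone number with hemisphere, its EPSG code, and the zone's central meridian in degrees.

UTM zone = ⌊(λ + 180)/6⌋ + 1; -52.2822° ∈ [-54°, -48°) → zone 22.
Hemisphere: S (φ < 0).
Central meridian λ₀ = 6×22 − 183 = -51°.
EPSG code: 32722.

Zone 22S (EPSG:32722), central meridian -51°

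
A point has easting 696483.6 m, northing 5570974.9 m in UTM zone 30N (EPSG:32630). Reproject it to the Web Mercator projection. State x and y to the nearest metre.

x -27095 m, y 6491112 m

Unproject from UTM 30N (λ₀ = -3°) → φ = 50.25819991°, λ = -0.24340016°.
Web Mercator (R = 6378137 m): x = -27095.182 m, y = 6491112.176 m.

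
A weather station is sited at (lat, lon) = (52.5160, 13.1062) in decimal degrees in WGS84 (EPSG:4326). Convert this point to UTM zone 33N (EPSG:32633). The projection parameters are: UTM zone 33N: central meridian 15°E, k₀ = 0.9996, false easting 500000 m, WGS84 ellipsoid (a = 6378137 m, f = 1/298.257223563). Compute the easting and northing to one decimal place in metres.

E 371495.8 m, N 5820117.2 m

Zone 33 central meridian λ₀ = 6×33 − 183 = 15°; Δλ = -1.8938°.
Transverse Mercator on WGS84 with k₀ = 0.9996 gives E = 371495.769 m, N = 5820117.222 m.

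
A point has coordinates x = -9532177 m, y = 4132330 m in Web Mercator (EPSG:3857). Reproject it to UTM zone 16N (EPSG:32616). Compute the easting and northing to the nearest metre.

Web Mercator inverse (R = 6378137 m) → φ = 34.76749971°, λ = -85.62900290°.
UTM 16N forward: E = 625462.814 m, N = 3848116.235 m.

E 625463 m, N 3848116 m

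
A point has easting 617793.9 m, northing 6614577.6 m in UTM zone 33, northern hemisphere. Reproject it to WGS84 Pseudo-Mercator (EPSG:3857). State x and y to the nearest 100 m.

x 1902500 m, y 8322800 m

Unproject from UTM 33N (λ₀ = 15°) → φ = 59.65260011°, λ = 17.09020057°.
Web Mercator (R = 6378137 m): x = 1902472.425 m, y = 8322795.977 m.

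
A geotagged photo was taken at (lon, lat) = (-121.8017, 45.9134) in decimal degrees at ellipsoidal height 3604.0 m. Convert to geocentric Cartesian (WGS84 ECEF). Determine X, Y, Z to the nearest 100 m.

WGS84: a = 6378137 m, e² = 0.006694380; N(φ) = a/√(1−e²sin²φ) = 6389180.315 m.
X = (N+h)·cosφ·cosλ = -2343878.012 m; Y = (N+h)·cosφ·sinλ = -3780037.805 m; Z = (N(1−e²)+h)·sinφ = 4561144.499 m.

X -2343900 m, Y -3780000 m, Z 4561100 m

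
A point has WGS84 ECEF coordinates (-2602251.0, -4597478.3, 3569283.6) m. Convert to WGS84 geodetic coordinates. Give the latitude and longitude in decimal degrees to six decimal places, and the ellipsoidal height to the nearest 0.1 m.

lat 34.223000°, lon -119.510600°, h 4190.6 m

λ = atan2(Y, X) = -119.51059994°; p = √(X²+Y²) = 5282851.2 m.
Bowring's method on WGS84 (a = 6378137 m, b = 6356752.314 m) gives φ = 34.22299962°, h = 4190.586 m.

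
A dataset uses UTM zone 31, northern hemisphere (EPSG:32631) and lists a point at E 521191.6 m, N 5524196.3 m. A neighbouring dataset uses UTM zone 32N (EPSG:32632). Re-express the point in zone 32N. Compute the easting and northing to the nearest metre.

UTM 31N → geographic: φ = 49.86979971°, λ = 3.29489963°.
UTM 32N (λ₀ = 9°) forward: E = 90143.894 m, N = 5539779.829 m.

E 90144 m, N 5539780 m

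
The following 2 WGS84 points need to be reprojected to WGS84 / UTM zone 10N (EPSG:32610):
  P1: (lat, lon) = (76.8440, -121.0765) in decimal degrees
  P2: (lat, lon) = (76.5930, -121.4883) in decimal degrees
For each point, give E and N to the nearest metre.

UTM zone 10N: λ₀ = -123°, k₀ = 0.9996.
P1 (76.8440°, -121.0765°) → (548862.709, 8530163.635) m.
P2 (76.5930°, -121.4883°) → (539123.389, 8501857.941) m.

P1: E 548863 m, N 8530164 m; P2: E 539123 m, N 8501858 m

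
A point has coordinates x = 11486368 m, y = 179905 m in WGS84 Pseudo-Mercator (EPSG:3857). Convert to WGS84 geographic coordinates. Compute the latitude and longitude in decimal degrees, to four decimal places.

lat 1.6159°, lon 103.1838°

R = 6378137 m. λ = x/R = 103.18379933°.
φ = 2·arctan(exp(y/R)) − 90° = 2·arctan(1.02861) − 90° = 1.61589986°.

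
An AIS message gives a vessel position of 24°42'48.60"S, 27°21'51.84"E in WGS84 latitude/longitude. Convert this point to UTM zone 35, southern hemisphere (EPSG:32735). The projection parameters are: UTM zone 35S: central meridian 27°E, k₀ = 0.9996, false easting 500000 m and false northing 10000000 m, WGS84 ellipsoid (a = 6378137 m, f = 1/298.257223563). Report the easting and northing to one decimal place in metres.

Zone 35 central meridian λ₀ = 6×35 − 183 = 27°; Δλ = +0.3644°.
Transverse Mercator on WGS84 with k₀ = 0.9996 gives E = 536856.470 m, N = 7266726.380 m.

E 536856.5 m, N 7266726.4 m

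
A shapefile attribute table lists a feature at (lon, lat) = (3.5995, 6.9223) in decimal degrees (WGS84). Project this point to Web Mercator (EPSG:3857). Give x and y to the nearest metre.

x 400695 m, y 772468 m

Web Mercator is spherical with R = a = 6378137 m.
x = R·λ = 6378137 × 0.062823126 = 400694.507 m.
y = R·ln tan(π/4 + φ/2) = 6378137 × 0.121111926 = 772468.456 m.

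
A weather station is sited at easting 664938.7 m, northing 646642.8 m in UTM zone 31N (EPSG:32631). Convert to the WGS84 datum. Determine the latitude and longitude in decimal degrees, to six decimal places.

lat 5.848200°, lon 4.489800°

Zone 31N: λ₀ = 3°, k₀ = 0.9996, false easting 500000 m.
Meridian distance M = (N − FN)/k₀ = 646901.6 m.
Inverse transverse Mercator on WGS84 gives φ = 5.84819960°, λ = 4.48980018°.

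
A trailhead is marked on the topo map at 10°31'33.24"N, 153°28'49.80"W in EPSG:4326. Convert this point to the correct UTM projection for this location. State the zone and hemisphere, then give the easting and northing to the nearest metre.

Zone 5N: E 447426 m, N 1163599 m

Longitude -153.4805° lies in the 6° band [-156°, -150°), giving zone 5; latitude is north of the equator, so 5N.
Zone 5 central meridian λ₀ = 6×5 − 183 = -153°; Δλ = -0.4805°.
Transverse Mercator on WGS84 with k₀ = 0.9996 gives E = 447425.658 m, N = 1163599.052 m.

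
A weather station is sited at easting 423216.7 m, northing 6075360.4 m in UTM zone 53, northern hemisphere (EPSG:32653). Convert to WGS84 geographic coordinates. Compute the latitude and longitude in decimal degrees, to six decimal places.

lat 54.819500°, lon 133.805000°

Zone 53N: λ₀ = 135°, k₀ = 0.9996, false easting 500000 m.
Meridian distance M = (N − FN)/k₀ = 6077791.5 m.
Inverse transverse Mercator on WGS84 gives φ = 54.81950032°, λ = 133.80500010°.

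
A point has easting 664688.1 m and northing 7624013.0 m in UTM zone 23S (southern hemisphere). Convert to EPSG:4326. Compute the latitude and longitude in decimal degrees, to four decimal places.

lat -21.4789°, lon -43.4104°

Zone 23S: λ₀ = -45°, k₀ = 0.9996, false easting 500000 m, false northing 10000000 m.
Meridian distance M = (N − FN)/k₀ = -2376937.8 m.
Inverse transverse Mercator on WGS84 gives φ = -21.47890034°, λ = -43.41040001°.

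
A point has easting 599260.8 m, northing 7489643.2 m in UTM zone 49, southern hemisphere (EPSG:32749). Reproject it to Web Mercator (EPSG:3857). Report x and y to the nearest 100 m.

Unproject from UTM 49S (λ₀ = 111°) → φ = -22.69750027°, λ = 111.96640011°.
Web Mercator (R = 6378137 m): x = 12464042.647 m, y = -2595477.173 m.

x 12464000 m, y -2595500 m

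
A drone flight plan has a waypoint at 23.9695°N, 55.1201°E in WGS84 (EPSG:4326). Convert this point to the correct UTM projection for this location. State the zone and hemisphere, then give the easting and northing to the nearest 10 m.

Zone 40N: E 308730 m, N 2652120 m

Longitude 55.1201° lies in the 6° band [54°, 60°), giving zone 40; latitude is north of the equator, so 40N.
Zone 40 central meridian λ₀ = 6×40 − 183 = 57°; Δλ = -1.8799°.
Transverse Mercator on WGS84 with k₀ = 0.9996 gives E = 308725.164 m, N = 2652124.855 m.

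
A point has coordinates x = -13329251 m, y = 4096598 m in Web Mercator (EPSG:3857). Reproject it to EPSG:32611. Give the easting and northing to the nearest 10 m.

E 248550 m, N 3821380 m

Web Mercator inverse (R = 6378137 m) → φ = 34.50339772°, λ = -119.73869899°.
UTM 11N forward: E = 248554.166 m, N = 3821379.650 m.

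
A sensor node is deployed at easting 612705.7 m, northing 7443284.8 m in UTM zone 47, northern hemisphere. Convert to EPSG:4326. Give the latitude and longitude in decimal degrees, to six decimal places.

Zone 47N: λ₀ = 99°, k₀ = 0.9996, false easting 500000 m.
Meridian distance M = (N − FN)/k₀ = 7446263.3 m.
Inverse transverse Mercator on WGS84 gives φ = 67.08569997°, λ = 101.59460098°.

lat 67.085700°, lon 101.594601°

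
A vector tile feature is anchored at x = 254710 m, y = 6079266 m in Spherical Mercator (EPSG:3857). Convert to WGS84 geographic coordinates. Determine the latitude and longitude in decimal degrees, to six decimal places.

lat 47.833900°, lon 2.288099°

R = 6378137 m. λ = x/R = 2.28809886°.
φ = 2·arctan(exp(y/R)) − 90° = 2·arctan(2.59385) − 90° = 47.83389961°.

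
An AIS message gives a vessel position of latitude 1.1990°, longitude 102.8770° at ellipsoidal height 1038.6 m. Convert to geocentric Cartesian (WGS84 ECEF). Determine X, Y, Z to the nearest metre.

WGS84: a = 6378137 m, e² = 0.006694380; N(φ) = a/√(1−e²sin²φ) = 6378146.348 m.
X = (N+h)·cosφ·cosλ = -1421346.253 m; Y = (N+h)·cosφ·sinλ = 6217391.525 m; Z = (N(1−e²)+h)·sinφ = 132590.807 m.

X -1421346 m, Y 6217392 m, Z 132591 m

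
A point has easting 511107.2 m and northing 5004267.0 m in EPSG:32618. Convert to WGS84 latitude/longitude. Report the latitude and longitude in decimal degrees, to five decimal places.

Zone 18N: λ₀ = -75°, k₀ = 0.9996, false easting 500000 m.
Meridian distance M = (N − FN)/k₀ = 5006269.5 m.
Inverse transverse Mercator on WGS84 gives φ = 45.19179971°, λ = -74.85860049°.

lat 45.19180°, lon -74.85860°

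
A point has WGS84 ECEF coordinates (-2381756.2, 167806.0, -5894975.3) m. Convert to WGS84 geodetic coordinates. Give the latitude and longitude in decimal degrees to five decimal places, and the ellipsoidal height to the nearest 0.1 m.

λ = atan2(Y, X) = 175.96990058°; p = √(X²+Y²) = 2387660.2 m.
Bowring's method on WGS84 (a = 6378137 m, b = 6356752.314 m) gives φ = -68.08399953°, h = 408.494 m.

lat -68.08400°, lon 175.96990°, h 408.5 m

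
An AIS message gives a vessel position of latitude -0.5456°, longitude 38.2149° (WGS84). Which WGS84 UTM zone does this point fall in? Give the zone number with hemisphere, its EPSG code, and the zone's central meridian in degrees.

UTM zone = ⌊(λ + 180)/6⌋ + 1; 38.2149° ∈ [36°, 42°) → zone 37.
Hemisphere: S (φ < 0).
Central meridian λ₀ = 6×37 − 183 = 39°.
EPSG code: 32737.

Zone 37S (EPSG:32737), central meridian 39°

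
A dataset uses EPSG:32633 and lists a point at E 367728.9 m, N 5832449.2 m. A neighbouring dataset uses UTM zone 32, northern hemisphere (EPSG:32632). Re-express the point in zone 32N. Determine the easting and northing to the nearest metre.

E 773796 m, N 5838344 m

UTM 33N → geographic: φ = 52.62590010°, λ = 13.04580005°.
UTM 32N (λ₀ = 9°) forward: E = 773796.296 m, N = 5838343.926 m.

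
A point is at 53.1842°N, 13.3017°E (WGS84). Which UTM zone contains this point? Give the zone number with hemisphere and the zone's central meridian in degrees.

Zone 33N, central meridian 15°

UTM zone = ⌊(λ + 180)/6⌋ + 1; 13.3017° ∈ [12°, 18°) → zone 33.
Hemisphere: N (φ ≥ 0).
Central meridian λ₀ = 6×33 − 183 = 15°.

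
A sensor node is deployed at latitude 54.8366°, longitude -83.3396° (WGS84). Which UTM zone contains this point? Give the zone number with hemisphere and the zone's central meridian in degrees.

UTM zone = ⌊(λ + 180)/6⌋ + 1; -83.3396° ∈ [-84°, -78°) → zone 17.
Hemisphere: N (φ ≥ 0).
Central meridian λ₀ = 6×17 − 183 = -81°.

Zone 17N, central meridian -81°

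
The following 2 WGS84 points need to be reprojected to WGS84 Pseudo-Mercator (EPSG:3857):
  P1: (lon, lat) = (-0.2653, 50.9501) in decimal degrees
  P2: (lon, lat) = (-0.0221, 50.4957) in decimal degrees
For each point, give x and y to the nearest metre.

P1: x -29533 m, y 6612472 m; P2: x -2460 m, y 6532569 m

Web Mercator: x = R·λ, y = R·ln tan(π/4+φ/2), R = 6378137 m.
P1 (50.9501°, -0.2653°) → (-29533.061, 6612471.733) m.
P2 (50.4957°, -0.0221°) → (-2460.161, 6532569.063) m.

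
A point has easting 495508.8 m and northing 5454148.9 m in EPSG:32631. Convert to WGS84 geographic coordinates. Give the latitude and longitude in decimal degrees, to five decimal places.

Zone 31N: λ₀ = 3°, k₀ = 0.9996, false easting 500000 m.
Meridian distance M = (N − FN)/k₀ = 5456331.4 m.
Inverse transverse Mercator on WGS84 gives φ = 49.24009956°, λ = 2.93829947°.

lat 49.24010°, lon 2.93830°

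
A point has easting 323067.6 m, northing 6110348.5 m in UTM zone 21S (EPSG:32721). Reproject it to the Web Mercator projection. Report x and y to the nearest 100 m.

x -6561400 m, y -4182100 m

Unproject from UTM 21S (λ₀ = -57°) → φ = -35.13419995°, λ = -58.94199961°.
Web Mercator (R = 6378137 m): x = -6561393.382 m, y = -4182133.369 m.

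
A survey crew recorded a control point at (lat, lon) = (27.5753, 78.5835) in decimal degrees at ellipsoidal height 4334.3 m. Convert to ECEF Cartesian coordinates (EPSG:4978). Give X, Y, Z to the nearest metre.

WGS84: a = 6378137 m, e² = 0.006694380; N(φ) = a/√(1−e²sin²φ) = 6382716.756 m.
X = (N+h)·cosφ·cosλ = 1120635.737 m; Y = (N+h)·cosφ·sinλ = 5549485.349 m; Z = (N(1−e²)+h)·sinφ = 2936875.511 m.

X 1120636 m, Y 5549485 m, Z 2936876 m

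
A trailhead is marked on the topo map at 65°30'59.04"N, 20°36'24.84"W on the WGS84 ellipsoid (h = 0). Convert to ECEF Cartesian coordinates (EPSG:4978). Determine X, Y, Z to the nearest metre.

WGS84: a = 6378137 m, e² = 0.006694380; N(φ) = a/√(1−e²sin²φ) = 6395892.949 m.
X = (N+h)·cosφ·cosλ = 2481070.345 m; Y = (N+h)·cosφ·sinλ = -932914.051 m; Z = (N(1−e²)+h)·sinφ = 5781807.354 m.

X 2481070 m, Y -932914 m, Z 5781807 m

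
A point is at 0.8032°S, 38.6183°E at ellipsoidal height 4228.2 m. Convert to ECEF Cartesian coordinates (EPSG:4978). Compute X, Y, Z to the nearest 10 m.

WGS84: a = 6378137 m, e² = 0.006694380; N(φ) = a/√(1−e²sin²φ) = 6378141.195 m.
X = (N+h)·cosφ·cosλ = 4986190.335 m; Y = (N+h)·cosφ·sinλ = 3983031.569 m; Z = (N(1−e²)+h)·sinφ = -88869.679 m.

X 4986190 m, Y 3983030 m, Z -88870 m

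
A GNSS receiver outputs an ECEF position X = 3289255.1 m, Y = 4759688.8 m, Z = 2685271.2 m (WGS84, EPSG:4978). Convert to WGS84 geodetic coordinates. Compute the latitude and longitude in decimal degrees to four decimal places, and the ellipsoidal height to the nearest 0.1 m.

λ = atan2(Y, X) = 55.35300017°; p = √(X²+Y²) = 5785657.8 m.
Bowring's method on WGS84 (a = 6378137 m, b = 6356752.314 m) gives φ = 25.04439972°, h = 4110.478 m.

lat 25.0444°, lon 55.3530°, h 4110.5 m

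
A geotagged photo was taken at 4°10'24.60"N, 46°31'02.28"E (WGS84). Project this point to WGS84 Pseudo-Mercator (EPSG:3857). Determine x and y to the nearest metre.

x 5178282 m, y 465003 m

Web Mercator is spherical with R = a = 6378137 m.
x = R·λ = 6378137 × 0.811880044 = 5178282.149 m.
y = R·ln tan(π/4 + φ/2) = 6378137 × 0.072905816 = 465003.284 m.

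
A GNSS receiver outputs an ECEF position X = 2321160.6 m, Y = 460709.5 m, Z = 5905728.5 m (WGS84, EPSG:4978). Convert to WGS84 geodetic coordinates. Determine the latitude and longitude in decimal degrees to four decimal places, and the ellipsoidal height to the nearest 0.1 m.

λ = atan2(Y, X) = 11.22629973°; p = √(X²+Y²) = 2366440.3 m.
Bowring's method on WGS84 (a = 6378137 m, b = 6356752.314 m) gives φ = 68.29639978°, h = 2508.239 m.

lat 68.2964°, lon 11.2263°, h 2508.2 m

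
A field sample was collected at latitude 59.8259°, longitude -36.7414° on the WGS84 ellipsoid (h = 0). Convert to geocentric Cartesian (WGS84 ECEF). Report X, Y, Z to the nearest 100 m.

X 2575400 m, Y -1922600 m, Z 5490800 m

WGS84: a = 6378137 m, e² = 0.006694380; N(φ) = a/√(1−e²sin²φ) = 6394152.470 m.
X = (N+h)·cosφ·cosλ = 2575428.450 m; Y = (N+h)·cosφ·sinλ = -1922561.584 m; Z = (N(1−e²)+h)·sinφ = 5490753.317 m.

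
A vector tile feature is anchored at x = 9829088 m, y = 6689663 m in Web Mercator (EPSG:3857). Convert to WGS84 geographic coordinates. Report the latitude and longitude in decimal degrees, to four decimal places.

R = 6378137 m. λ = x/R = 88.29619979°.
φ = 2·arctan(exp(y/R)) − 90° = 2·arctan(2.85435) − 90° = 51.38490240°.

lat 51.3849°, lon 88.2962°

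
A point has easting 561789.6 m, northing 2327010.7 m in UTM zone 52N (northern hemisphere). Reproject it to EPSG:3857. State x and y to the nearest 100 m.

Unproject from UTM 52N (λ₀ = 129°) → φ = 21.04290039°, λ = 129.59469984°.
Web Mercator (R = 6378137 m): x = 14426415.996 m, y = 2396994.737 m.

x 14426400 m, y 2397000 m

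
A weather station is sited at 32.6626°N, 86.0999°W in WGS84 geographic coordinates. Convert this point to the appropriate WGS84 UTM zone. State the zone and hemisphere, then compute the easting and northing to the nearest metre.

Longitude -86.0999° lies in the 6° band [-90°, -84°), giving zone 16; latitude is north of the equator, so 16N.
Zone 16 central meridian λ₀ = 6×16 − 183 = -87°; Δλ = +0.9001°.
Transverse Mercator on WGS84 with k₀ = 0.9996 gives E = 584403.626 m, N = 3614241.580 m.

Zone 16N: E 584404 m, N 3614242 m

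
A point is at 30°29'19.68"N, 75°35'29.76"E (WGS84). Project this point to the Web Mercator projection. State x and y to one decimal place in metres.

x 8414818.4 m, y 3566536.5 m

Web Mercator is spherical with R = a = 6378137 m.
x = R·λ = 6378137 × 1.319322307 = 8414818.420 m.
y = R·ln tan(π/4 + φ/2) = 6378137 × 0.559181551 = 3566536.538 m.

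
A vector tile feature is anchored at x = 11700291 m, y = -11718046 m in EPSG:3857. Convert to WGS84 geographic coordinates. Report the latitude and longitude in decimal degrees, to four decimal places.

R = 6378137 m. λ = x/R = 105.10550234°.
φ = 2·arctan(exp(y/R)) − 90° = 2·arctan(0.15926) − 90° = -71.90220113°.

lat -71.9022°, lon 105.1055°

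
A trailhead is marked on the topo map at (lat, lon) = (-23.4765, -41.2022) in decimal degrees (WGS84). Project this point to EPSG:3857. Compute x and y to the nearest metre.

x -4586608 m, y -2689746 m

Web Mercator is spherical with R = a = 6378137 m.
x = R·λ = 6378137 × -0.719114049 = -4586607.924 m.
y = R·ln tan(π/4 + φ/2) = 6378137 × -0.421713405 = -2689745.871 m.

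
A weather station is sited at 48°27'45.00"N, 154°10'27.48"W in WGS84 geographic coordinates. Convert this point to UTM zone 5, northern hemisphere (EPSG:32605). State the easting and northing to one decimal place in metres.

E 413189.0 m, N 5368373.2 m

Zone 5 central meridian λ₀ = 6×5 − 183 = -153°; Δλ = -1.1743°.
Transverse Mercator on WGS84 with k₀ = 0.9996 gives E = 413189.046 m, N = 5368373.196 m.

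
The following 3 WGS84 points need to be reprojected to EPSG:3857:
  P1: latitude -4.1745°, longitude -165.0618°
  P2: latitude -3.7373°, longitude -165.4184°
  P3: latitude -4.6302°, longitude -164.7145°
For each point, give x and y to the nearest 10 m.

P1: x -18374600 m, y -465110 m; P2: x -18414290 m, y -416330 m; P3: x -18335930 m, y -515990 m

Web Mercator: x = R·λ, y = R·ln tan(π/4+φ/2), R = 6378137 m.
P1 (-4.1745°, -165.0618°) → (-18374595.525, -465114.899) m.
P2 (-3.7373°, -165.4184°) → (-18414292.056, -416329.665) m.
P3 (-4.6302°, -164.7145°) → (-18335934.266, -515993.438) m.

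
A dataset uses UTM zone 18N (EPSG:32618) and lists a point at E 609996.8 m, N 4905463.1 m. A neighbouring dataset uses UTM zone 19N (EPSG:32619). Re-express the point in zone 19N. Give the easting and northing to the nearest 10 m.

UTM 18N → geographic: φ = 44.29410018°, λ = -73.62120036°.
UTM 19N (λ₀ = -69°) forward: E = 131324.259 m, N = 4914933.026 m.

E 131320 m, N 4914930 m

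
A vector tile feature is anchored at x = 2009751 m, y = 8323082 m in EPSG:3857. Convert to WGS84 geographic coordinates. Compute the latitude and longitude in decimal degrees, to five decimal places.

lat 59.65390°, lon 18.05390°

R = 6378137 m. λ = x/R = 18.05390041°.
φ = 2·arctan(exp(y/R)) − 90° = 2·arctan(3.68747) − 90° = 59.65389825°.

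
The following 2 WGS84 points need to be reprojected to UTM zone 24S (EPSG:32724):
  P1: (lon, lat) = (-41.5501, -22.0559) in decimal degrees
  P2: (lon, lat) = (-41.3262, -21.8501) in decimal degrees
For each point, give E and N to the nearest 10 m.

P1: E 236820 m, N 7558790 m; P2: E 259590 m, N 7581950 m

UTM zone 24S: λ₀ = -39°, k₀ = 0.9996.
P1 (-22.0559°, -41.5501°) → (236816.993, 7558785.372) m.
P2 (-21.8501°, -41.3262°) → (259588.067, 7581947.667) m.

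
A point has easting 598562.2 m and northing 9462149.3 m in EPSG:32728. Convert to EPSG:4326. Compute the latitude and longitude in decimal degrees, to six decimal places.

Zone 28S: λ₀ = -15°, k₀ = 0.9996, false easting 500000 m, false northing 10000000 m.
Meridian distance M = (N − FN)/k₀ = -538065.9 m.
Inverse transverse Mercator on WGS84 gives φ = -4.86540002°, λ = -14.11110000°.

lat -4.865400°, lon -14.111100°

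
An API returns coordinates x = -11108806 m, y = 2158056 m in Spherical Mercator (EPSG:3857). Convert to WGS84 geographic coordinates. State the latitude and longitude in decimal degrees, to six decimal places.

R = 6378137 m. λ = x/R = -99.79210218°.
φ = 2·arctan(exp(y/R)) − 90° = 2·arctan(1.40263) − 90° = 19.02649907°.

lat 19.026499°, lon -99.792102°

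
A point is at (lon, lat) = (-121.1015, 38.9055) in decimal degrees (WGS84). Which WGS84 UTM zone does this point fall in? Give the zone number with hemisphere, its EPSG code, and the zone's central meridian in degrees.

UTM zone = ⌊(λ + 180)/6⌋ + 1; -121.1015° ∈ [-126°, -120°) → zone 10.
Hemisphere: N (φ ≥ 0).
Central meridian λ₀ = 6×10 − 183 = -123°.
EPSG code: 32610.

Zone 10N (EPSG:32610), central meridian -123°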